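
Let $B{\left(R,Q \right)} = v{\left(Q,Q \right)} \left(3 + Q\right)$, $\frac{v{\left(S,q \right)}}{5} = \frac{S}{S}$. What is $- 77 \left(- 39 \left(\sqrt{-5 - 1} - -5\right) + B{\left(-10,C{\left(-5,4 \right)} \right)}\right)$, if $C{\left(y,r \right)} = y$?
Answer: $15785 + 3003 i \sqrt{6} \approx 15785.0 + 7355.8 i$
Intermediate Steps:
$v{\left(S,q \right)} = 5$ ($v{\left(S,q \right)} = 5 \frac{S}{S} = 5 \cdot 1 = 5$)
$B{\left(R,Q \right)} = 15 + 5 Q$ ($B{\left(R,Q \right)} = 5 \left(3 + Q\right) = 15 + 5 Q$)
$- 77 \left(- 39 \left(\sqrt{-5 - 1} - -5\right) + B{\left(-10,C{\left(-5,4 \right)} \right)}\right) = - 77 \left(- 39 \left(\sqrt{-5 - 1} - -5\right) + \left(15 + 5 \left(-5\right)\right)\right) = - 77 \left(- 39 \left(\sqrt{-6} + 5\right) + \left(15 - 25\right)\right) = - 77 \left(- 39 \left(i \sqrt{6} + 5\right) - 10\right) = - 77 \left(- 39 \left(5 + i \sqrt{6}\right) - 10\right) = - 77 \left(\left(-195 - 39 i \sqrt{6}\right) - 10\right) = - 77 \left(-205 - 39 i \sqrt{6}\right) = 15785 + 3003 i \sqrt{6}$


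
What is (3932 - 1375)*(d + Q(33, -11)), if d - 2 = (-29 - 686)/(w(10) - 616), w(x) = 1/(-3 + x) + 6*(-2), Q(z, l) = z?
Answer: 81225662/879 ≈ 92407.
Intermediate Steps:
w(x) = -12 + 1/(-3 + x) (w(x) = 1/(-3 + x) - 12 = -12 + 1/(-3 + x))
d = 2759/879 (d = 2 + (-29 - 686)/((37 - 12*10)/(-3 + 10) - 616) = 2 - 715/((37 - 120)/7 - 616) = 2 - 715/((⅐)*(-83) - 616) = 2 - 715/(-83/7 - 616) = 2 - 715/(-4395/7) = 2 - 715*(-7/4395) = 2 + 1001/879 = 2759/879 ≈ 3.1388)
(3932 - 1375)*(d + Q(33, -11)) = (3932 - 1375)*(2759/879 + 33) = 2557*(31766/879) = 81225662/879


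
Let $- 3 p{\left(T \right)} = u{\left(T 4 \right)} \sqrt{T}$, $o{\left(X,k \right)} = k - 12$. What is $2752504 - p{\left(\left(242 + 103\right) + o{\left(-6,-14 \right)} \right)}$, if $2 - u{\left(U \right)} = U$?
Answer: $2752504 - \frac{1274 \sqrt{319}}{3} \approx 2.7449 \cdot 10^{6}$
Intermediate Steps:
$u{\left(U \right)} = 2 - U$
$o{\left(X,k \right)} = -12 + k$
$p{\left(T \right)} = - \frac{\sqrt{T} \left(2 - 4 T\right)}{3}$ ($p{\left(T \right)} = - \frac{\left(2 - T 4\right) \sqrt{T}}{3} = - \frac{\left(2 - 4 T\right) \sqrt{T}}{3} = - \frac{\sqrt{T} \left(2 - 4 T\right)}{3}$)
$2752504 - p{\left(\left(242 + 103\right) + o{\left(-6,-14 \right)} \right)} = 2752504 - \frac{2 \sqrt{\left(242 + 103\right) - 26} \left(-1 + 2 \left(\left(242 + 103\right) - 26\right)\right)}{3} = 2752504 - \frac{2 \sqrt{345 - 26} \left(-1 + 2 \left(345 - 26\right)\right)}{3} = 2752504 - \frac{2 \sqrt{319} \left(-1 + 2 \cdot 319\right)}{3} = 2752504 - \frac{2 \sqrt{319} \left(-1 + 638\right)}{3} = 2752504 - \frac{2}{3} \sqrt{319} \cdot 637 = 2752504 - \frac{1274 \sqrt{319}}{3}$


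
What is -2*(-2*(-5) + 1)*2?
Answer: -44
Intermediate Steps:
-2*(-2*(-5) + 1)*2 = -2*(10 + 1)*2 = -2*11*2 = -22*2 = -44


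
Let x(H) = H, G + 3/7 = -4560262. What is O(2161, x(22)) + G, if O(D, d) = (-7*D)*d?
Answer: -34251395/7 ≈ -4.8931e+6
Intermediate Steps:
G = -31921837/7 (G = -3/7 - 4560262 = -31921837/7 ≈ -4.5603e+6)
O(D, d) = -7*D*d
O(2161, x(22)) + G = -7*2161*22 - 31921837/7 = -332794 - 31921837/7 = -34251395/7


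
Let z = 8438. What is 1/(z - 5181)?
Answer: 1/3257 ≈ 0.00030703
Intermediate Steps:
1/(z - 5181) = 1/(8438 - 5181) = 1/3257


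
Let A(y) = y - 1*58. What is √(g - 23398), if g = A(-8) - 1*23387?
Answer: I*√46851 ≈ 216.45*I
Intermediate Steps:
A(y) = -58 + y (A(y) = y - 58 = -58 + y)
g = -23453 (g = (-58 - 8) - 1*23387 = -66 - 23387 = -23453)
√(g - 23398) = √(-23453 - 23398) = √(-46851) = I*√46851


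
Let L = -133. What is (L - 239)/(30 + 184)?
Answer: -186/107 ≈ -1.7383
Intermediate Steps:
(L - 239)/(30 + 184) = (-133 - 239)/(30 + 184) = -372/214 = -372*1/214 = -186/107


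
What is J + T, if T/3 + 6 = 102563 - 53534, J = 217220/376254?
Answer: 27667758373/188127 ≈ 1.4707e+5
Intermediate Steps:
J = 108610/188127 (J = 217220*(1/376254) = 108610/188127 ≈ 0.57732)
T = 147069 (T = -18 + 3*(102563 - 53534) = -18 + 3*49029 = -18 + 147087 = 147069)
J + T = 108610/188127 + 147069 = 27667758373/188127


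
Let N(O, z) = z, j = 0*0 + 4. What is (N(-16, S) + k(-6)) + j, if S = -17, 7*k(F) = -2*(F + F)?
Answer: -67/7 ≈ -9.5714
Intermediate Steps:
j = 4 (j = 0 + 4 = 4)
k(F) = -4*F/7 (k(F) = (-2*(F + F))/7 = (-4*F)/7 = -4*F/7)
(N(-16, S) + k(-6)) + j = (-17 - 4/7*(-6)) + 4 = (-17 + 24/7) + 4 = -95/7 + 4 = -67/7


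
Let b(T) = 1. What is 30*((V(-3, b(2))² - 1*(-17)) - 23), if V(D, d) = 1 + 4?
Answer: 570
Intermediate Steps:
V(D, d) = 5
30*((V(-3, b(2))² - 1*(-17)) - 23) = 30*((5² - 1*(-17)) - 23) = 30*((25 + 17) - 23) = 30*(42 - 23) = 30*19 = 570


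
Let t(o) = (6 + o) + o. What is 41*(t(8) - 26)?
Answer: -164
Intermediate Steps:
t(o) = 6 + 2*o
41*(t(8) - 26) = 41*((6 + 2*8) - 26) = 41*((6 + 16) - 26) = 41*(22 - 26) = 41*(-4) = -164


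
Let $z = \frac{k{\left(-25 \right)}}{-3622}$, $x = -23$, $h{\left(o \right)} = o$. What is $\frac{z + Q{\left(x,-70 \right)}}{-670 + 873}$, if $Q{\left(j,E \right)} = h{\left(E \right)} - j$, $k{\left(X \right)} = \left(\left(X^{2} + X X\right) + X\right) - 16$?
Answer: $- \frac{171443}{735266} \approx -0.23317$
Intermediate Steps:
$k{\left(X \right)} = -16 + X + 2 X^{2}$ ($k{\left(X \right)} = \left(\left(X^{2} + X^{2}\right) + X\right) - 16 = \left(2 X^{2} + X\right) - 16 = \left(X + 2 X^{2}\right) - 16 = -16 + X + 2 X^{2}$)
$z = - \frac{1209}{3622}$ ($z = \frac{-16 - 25 + 2 \left(-25\right)^{2}}{-3622} = \left(-16 - 25 + 2 \cdot 625\right) \left(- \frac{1}{3622}\right) = \left(-16 - 25 + 1250\right) \left(- \frac{1}{3622}\right) = 1209 \left(- \frac{1}{3622}\right) = - \frac{1209}{3622} \approx -0.33379$)
$Q{\left(j,E \right)} = E - j$
$\frac{z + Q{\left(x,-70 \right)}}{-670 + 873} = \frac{- \frac{1209}{3622} - 47}{-670 + 873} = \frac{- \frac{1209}{3622} + \left(-70 + 23\right)}{203} = \left(- \frac{1209}{3622} - 47\right) \frac{1}{203} = \left(- \frac{171443}{3622}\right) \frac{1}{203} = - \frac{171443}{735266}$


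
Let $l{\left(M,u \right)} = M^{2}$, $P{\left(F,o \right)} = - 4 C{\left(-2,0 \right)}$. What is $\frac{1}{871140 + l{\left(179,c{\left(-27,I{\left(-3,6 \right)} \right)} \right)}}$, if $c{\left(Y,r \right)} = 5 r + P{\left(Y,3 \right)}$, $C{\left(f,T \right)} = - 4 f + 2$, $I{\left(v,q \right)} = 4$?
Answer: $\frac{1}{903181} \approx 1.1072 \cdot 10^{-6}$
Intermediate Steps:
$C{\left(f,T \right)} = 2 - 4 f$
$P{\left(F,o \right)} = -40$ ($P{\left(F,o \right)} = - 4 \left(2 - -8\right) = - 4 \left(2 + 8\right) = \left(-4\right) 10 = -40$)
$c{\left(Y,r \right)} = -40 + 5 r$ ($c{\left(Y,r \right)} = 5 r - 40 = -40 + 5 r$)
$\frac{1}{871140 + l{\left(179,c{\left(-27,I{\left(-3,6 \right)} \right)} \right)}} = \frac{1}{871140 + 179^{2}} = \frac{1}{871140 + 32041} = \frac{1}{903181}$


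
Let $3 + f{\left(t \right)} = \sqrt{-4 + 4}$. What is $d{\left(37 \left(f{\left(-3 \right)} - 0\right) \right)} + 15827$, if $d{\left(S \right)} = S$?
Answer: $15716$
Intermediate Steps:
$f{\left(t \right)} = -3$ ($f{\left(t \right)} = -3 + \sqrt{-4 + 4} = -3 + \sqrt{0} = -3 + 0 = -3$)
$d{\left(37 \left(f{\left(-3 \right)} - 0\right) \right)} + 15827 = 37 \left(-3 - 0\right) + 15827 = 37 \left(-3 + 0\right) + 15827 = 37 \left(-3\right) + 15827 = -111 + 15827 = 15716$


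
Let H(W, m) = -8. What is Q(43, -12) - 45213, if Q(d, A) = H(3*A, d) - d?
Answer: -45264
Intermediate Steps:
Q(d, A) = -8 - d
Q(43, -12) - 45213 = (-8 - 1*43) - 45213 = (-8 - 43) - 45213 = -51 - 45213 = -45264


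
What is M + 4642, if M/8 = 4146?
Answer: 37810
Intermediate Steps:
M = 33168 (M = 8*4146 = 33168)
M + 4642 = 33168 + 4642 = 37810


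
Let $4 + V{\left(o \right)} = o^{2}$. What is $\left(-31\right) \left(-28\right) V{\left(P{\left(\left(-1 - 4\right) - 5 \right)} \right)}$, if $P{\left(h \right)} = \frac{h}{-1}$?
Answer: $83328$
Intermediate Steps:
$P{\left(h \right)} = - h$ ($P{\left(h \right)} = h \left(-1\right) = - h$)
$V{\left(o \right)} = -4 + o^{2}$
$\left(-31\right) \left(-28\right) V{\left(P{\left(\left(-1 - 4\right) - 5 \right)} \right)} = \left(-31\right) \left(-28\right) \left(-4 + \left(- (\left(-1 - 4\right) - 5)\right)^{2}\right) = 868 \left(-4 + \left(- (-5 - 5)\right)^{2}\right) = 868 \left(-4 + \left(\left(-1\right) \left(-10\right)\right)^{2}\right) = 868 \left(-4 + 10^{2}\right) = 868 \left(-4 + 100\right) = 868 \cdot 96 = 83328$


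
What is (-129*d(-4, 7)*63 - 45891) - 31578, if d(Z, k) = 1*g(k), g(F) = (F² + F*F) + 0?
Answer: -873915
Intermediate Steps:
g(F) = 2*F² (g(F) = (F² + F²) + 0 = 2*F² + 0 = 2*F²)
d(Z, k) = 2*k² (d(Z, k) = 1*(2*k²) = 2*k²)
(-129*d(-4, 7)*63 - 45891) - 31578 = (-258*7²*63 - 45891) - 31578 = (-258*49*63 - 45891) - 31578 = (-129*98*63 - 45891) - 31578 = (-12642*63 - 45891) - 31578 = (-796446 - 45891) - 31578 = -842337 - 31578 = -873915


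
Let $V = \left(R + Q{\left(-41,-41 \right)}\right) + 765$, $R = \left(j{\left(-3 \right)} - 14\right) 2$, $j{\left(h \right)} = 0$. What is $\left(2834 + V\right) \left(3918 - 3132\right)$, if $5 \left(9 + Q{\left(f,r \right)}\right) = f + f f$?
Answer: $3057540$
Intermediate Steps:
$Q{\left(f,r \right)} = -9 + \frac{f}{5} + \frac{f^{2}}{5}$ ($Q{\left(f,r \right)} = -9 + \frac{f + f f}{5} = -9 + \frac{f + f^{2}}{5} = -9 + \left(\frac{f}{5} + \frac{f^{2}}{5}\right) = -9 + \frac{f}{5} + \frac{f^{2}}{5}$)
$R = -28$ ($R = \left(0 - 14\right) 2 = \left(-14\right) 2 = -28$)
$V = 1056$ ($V = \left(-28 + \left(-9 + \frac{1}{5} \left(-41\right) + \frac{\left(-41\right)^{2}}{5}\right)\right) + 765 = \left(-28 - -319\right) + 765 = \left(-28 + 319\right) + 765 = 291 + 765 = 1056$)
$\left(2834 + V\right) \left(3918 - 3132\right) = \left(2834 + 1056\right) \left(3918 - 3132\right) = 3890 \cdot 786 = 3057540$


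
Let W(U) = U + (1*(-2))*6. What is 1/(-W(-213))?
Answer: 1/225 ≈ 0.0044444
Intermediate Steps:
W(U) = -12 + U (W(U) = U - 2*6 = U - 12 = -12 + U)
1/(-W(-213)) = 1/(-(-12 - 213)) = 1/(-1*(-225)) = 1/225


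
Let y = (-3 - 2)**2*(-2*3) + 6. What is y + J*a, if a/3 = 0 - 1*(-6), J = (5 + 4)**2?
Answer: 1314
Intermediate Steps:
J = 81 (J = 9**2 = 81)
a = 18 (a = 3*(0 - 1*(-6)) = 3*(0 + 6) = 3*6 = 18)
y = -144 (y = (-5)**2*(-6) + 6 = 25*(-6) + 6 = -150 + 6 = -144)
y + J*a = -144 + 81*18 = -144 + 1458 = 1314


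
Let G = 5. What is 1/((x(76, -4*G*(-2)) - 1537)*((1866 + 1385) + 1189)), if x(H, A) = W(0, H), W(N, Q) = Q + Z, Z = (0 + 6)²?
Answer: -1/6327000 ≈ -1.5805e-7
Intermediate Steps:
Z = 36 (Z = 6² = 36)
W(N, Q) = 36 + Q (W(N, Q) = Q + 36 = 36 + Q)
x(H, A) = 36 + H
1/((x(76, -4*G*(-2)) - 1537)*((1866 + 1385) + 1189)) = 1/(((36 + 76) - 1537)*((1866 + 1385) + 1189)) = 1/((112 - 1537)*(3251 + 1189)) = 1/(-1425*4440) = -1/1425*1/4440 = -1/6327000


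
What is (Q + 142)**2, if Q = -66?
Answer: 5776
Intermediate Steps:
(Q + 142)**2 = (-66 + 142)**2 = 76**2 = 5776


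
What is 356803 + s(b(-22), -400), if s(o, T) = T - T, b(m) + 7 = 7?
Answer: 356803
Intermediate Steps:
b(m) = 0 (b(m) = -7 + 7 = 0)
s(o, T) = 0
356803 + s(b(-22), -400) = 356803 + 0 = 356803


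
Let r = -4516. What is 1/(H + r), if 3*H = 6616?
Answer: -3/6932 ≈ -0.00043278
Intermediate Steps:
H = 6616/3 (H = (1/3)*6616 = 6616/3 ≈ 2205.3)
1/(H + r) = 1/(6616/3 - 4516) = 1/(-6932/3) = -3/6932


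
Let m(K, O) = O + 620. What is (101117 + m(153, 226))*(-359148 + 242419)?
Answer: -11902039027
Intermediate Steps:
m(K, O) = 620 + O
(101117 + m(153, 226))*(-359148 + 242419) = (101117 + (620 + 226))*(-359148 + 242419) = (101117 + 846)*(-116729) = 101963*(-116729) = -11902039027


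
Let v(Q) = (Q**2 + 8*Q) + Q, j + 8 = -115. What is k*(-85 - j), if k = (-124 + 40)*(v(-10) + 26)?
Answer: -114912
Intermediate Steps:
j = -123 (j = -8 - 115 = -123)
v(Q) = Q**2 + 9*Q
k = -3024 (k = (-124 + 40)*(-10*(9 - 10) + 26) = -84*(-10*(-1) + 26) = -84*(10 + 26) = -84*36 = -3024)
k*(-85 - j) = -3024*(-85 - 1*(-123)) = -3024*(-85 + 123) = -3024*38 = -114912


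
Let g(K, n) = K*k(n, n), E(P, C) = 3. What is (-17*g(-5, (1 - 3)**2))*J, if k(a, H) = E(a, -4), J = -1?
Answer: -255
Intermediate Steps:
k(a, H) = 3
g(K, n) = 3*K (g(K, n) = K*3 = 3*K)
(-17*g(-5, (1 - 3)**2))*J = -51*(-5)*(-1) = -17*(-15)*(-1) = 255*(-1) = -255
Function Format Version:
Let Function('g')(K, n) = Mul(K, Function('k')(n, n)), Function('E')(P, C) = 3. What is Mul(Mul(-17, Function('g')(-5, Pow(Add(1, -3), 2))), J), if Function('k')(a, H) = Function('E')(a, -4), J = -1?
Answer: -255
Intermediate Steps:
Function('k')(a, H) = 3
Function('g')(K, n) = Mul(3, K) (Function('g')(K, n) = Mul(K, 3) = Mul(3, K))
Mul(Mul(-17, Function('g')(-5, Pow(Add(1, -3), 2))), J) = Mul(Mul(-17, Mul(3, -5)), -1) = Mul(Mul(-17, -15), -1) = Mul(255, -1) = -255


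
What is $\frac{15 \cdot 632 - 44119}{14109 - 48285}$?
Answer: $\frac{34639}{34176} \approx 1.0135$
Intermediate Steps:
$\frac{15 \cdot 632 - 44119}{14109 - 48285} = \frac{9480 - 44119}{-34176} = \left(-34639\right) \left(- \frac{1}{34176}\right) = \frac{34639}{34176}$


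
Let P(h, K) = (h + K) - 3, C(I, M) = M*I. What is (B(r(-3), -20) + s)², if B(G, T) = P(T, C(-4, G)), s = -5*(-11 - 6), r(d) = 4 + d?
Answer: 3364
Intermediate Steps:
C(I, M) = I*M
s = 85 (s = -5*(-17) = 85)
P(h, K) = -3 + K + h (P(h, K) = (K + h) - 3 = -3 + K + h)
B(G, T) = -3 + T - 4*G (B(G, T) = -3 - 4*G + T = -3 + T - 4*G)
(B(r(-3), -20) + s)² = ((-3 - 20 - 4*(4 - 3)) + 85)² = ((-3 - 20 - 4*1) + 85)² = ((-3 - 20 - 4) + 85)² = (-27 + 85)² = 58² = 3364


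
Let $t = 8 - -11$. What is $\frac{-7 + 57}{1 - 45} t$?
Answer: $- \frac{475}{22} \approx -21.591$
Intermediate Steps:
$t = 19$ ($t = 8 + 11 = 19$)
$\frac{-7 + 57}{1 - 45} t = \frac{-7 + 57}{1 - 45} \cdot 19 = \frac{50}{-44} \cdot 19 = 50 \left(- \frac{1}{44}\right) 19 = \left(- \frac{25}{22}\right) 19 = - \frac{475}{22}$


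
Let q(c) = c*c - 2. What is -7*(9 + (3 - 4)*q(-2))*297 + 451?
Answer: -14102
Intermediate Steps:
q(c) = -2 + c² (q(c) = c² - 2 = -2 + c²)
-7*(9 + (3 - 4)*q(-2))*297 + 451 = -7*(9 + (3 - 4)*(-2 + (-2)²))*297 + 451 = -7*(9 - (-2 + 4))*297 + 451 = -7*(9 - 1*2)*297 + 451 = -7*(9 - 2)*297 + 451 = -7*7*297 + 451 = -49*297 + 451 = -14553 + 451 = -14102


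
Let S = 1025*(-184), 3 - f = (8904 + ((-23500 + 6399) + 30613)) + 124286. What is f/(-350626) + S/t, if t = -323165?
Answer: 1195116273/1192737382 ≈ 1.0020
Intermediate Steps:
f = -146699 (f = 3 - ((8904 + ((-23500 + 6399) + 30613)) + 124286) = 3 - ((8904 + (-17101 + 30613)) + 124286) = 3 - ((8904 + 13512) + 124286) = 3 - (22416 + 124286) = 3 - 1*146702 = 3 - 146702 = -146699)
S = -188600
f/(-350626) + S/t = -146699/(-350626) - 188600/(-323165) = -146699*(-1/350626) - 188600*(-1/323165) = 7721/18454 + 37720/64633 = 1195116273/1192737382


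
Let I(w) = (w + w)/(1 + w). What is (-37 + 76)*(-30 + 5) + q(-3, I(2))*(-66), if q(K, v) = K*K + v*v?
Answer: -5059/3 ≈ -1686.3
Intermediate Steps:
I(w) = 2*w/(1 + w) (I(w) = (2*w)/(1 + w) = 2*w/(1 + w))
q(K, v) = K² + v²
(-37 + 76)*(-30 + 5) + q(-3, I(2))*(-66) = (-37 + 76)*(-30 + 5) + ((-3)² + (2*2/(1 + 2))²)*(-66) = 39*(-25) + (9 + (2*2/3)²)*(-66) = -975 + (9 + (2*2*(⅓))²)*(-66) = -975 + (9 + (4/3)²)*(-66) = -975 + (9 + 16/9)*(-66) = -975 + (97/9)*(-66) = -975 - 2134/3 = -5059/3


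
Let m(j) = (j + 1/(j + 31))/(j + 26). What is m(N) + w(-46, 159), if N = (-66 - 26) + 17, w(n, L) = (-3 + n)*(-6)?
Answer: 637165/2156 ≈ 295.53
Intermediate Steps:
w(n, L) = 18 - 6*n
N = -75 (N = -92 + 17 = -75)
m(j) = (j + 1/(31 + j))/(26 + j)
m(N) + w(-46, 159) = (1 + (-75)**2 + 31*(-75))/(806 + (-75)**2 + 57*(-75)) + (18 - 6*(-46)) = (1 + 5625 - 2325)/(806 + 5625 - 4275) + (18 + 276) = 3301/2156 + 294 = 637165/2156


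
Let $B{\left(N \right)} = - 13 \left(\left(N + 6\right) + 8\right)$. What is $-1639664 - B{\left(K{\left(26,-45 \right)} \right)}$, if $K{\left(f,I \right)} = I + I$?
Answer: $-1640652$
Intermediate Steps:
$K{\left(f,I \right)} = 2 I$
$B{\left(N \right)} = -182 - 13 N$ ($B{\left(N \right)} = - 13 \left(\left(6 + N\right) + 8\right) = - 13 \left(14 + N\right) = -182 - 13 N$)
$-1639664 - B{\left(K{\left(26,-45 \right)} \right)} = -1639664 - \left(-182 - 13 \cdot 2 \left(-45\right)\right) = -1639664 - \left(-182 - -1170\right) = -1639664 - \left(-182 + 1170\right) = -1639664 - 988 = -1640652$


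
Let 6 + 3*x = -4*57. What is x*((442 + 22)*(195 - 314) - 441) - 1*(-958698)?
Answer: 5299944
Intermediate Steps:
x = -78 (x = -2 + (-4*57)/3 = -2 + (1/3)*(-228) = -2 - 76 = -78)
x*((442 + 22)*(195 - 314) - 441) - 1*(-958698) = -78*((442 + 22)*(195 - 314) - 441) - 1*(-958698) = -78*(464*(-119) - 441) + 958698 = -78*(-55216 - 441) + 958698 = -78*(-55657) + 958698 = 4341246 + 958698 = 5299944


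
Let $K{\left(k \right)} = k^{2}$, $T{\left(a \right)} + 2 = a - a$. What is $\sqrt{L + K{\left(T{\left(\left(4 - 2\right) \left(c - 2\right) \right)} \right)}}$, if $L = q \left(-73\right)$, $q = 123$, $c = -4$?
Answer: $5 i \sqrt{359} \approx 94.736 i$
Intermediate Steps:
$T{\left(a \right)} = -2$ ($T{\left(a \right)} = -2 + \left(a - a\right) = -2 + 0 = -2$)
$L = -8979$ ($L = 123 \left(-73\right) = -8979$)
$\sqrt{L + K{\left(T{\left(\left(4 - 2\right) \left(c - 2\right) \right)} \right)}} = \sqrt{-8979 + \left(-2\right)^{2}} = \sqrt{-8979 + 4} = \sqrt{-8975} = 5 i \sqrt{359}$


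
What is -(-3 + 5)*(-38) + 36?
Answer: 112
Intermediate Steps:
-(-3 + 5)*(-38) + 36 = -1*2*(-38) + 36 = -2*(-38) + 36 = 76 + 36 = 112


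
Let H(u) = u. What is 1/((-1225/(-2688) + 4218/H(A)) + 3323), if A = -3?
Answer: 384/736303 ≈ 0.00052152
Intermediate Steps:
1/((-1225/(-2688) + 4218/H(A)) + 3323) = 1/((-1225/(-2688) + 4218/(-3)) + 3323) = 1/((-1225*(-1/2688) + 4218*(-⅓)) + 3323) = 1/((175/384 - 1406) + 3323) = 1/(-539729/384 + 3323) = 1/(736303/384) = 384/736303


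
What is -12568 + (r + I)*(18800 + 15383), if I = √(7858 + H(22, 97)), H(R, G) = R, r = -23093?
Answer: -789400587 + 68366*√1970 ≈ -7.8637e+8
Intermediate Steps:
I = 2*√1970 (I = √(7858 + 22) = √7880 = 2*√1970 ≈ 88.769)
-12568 + (r + I)*(18800 + 15383) = -12568 + (-23093 + 2*√1970)*(18800 + 15383) = -12568 + (-23093 + 2*√1970)*34183 = -12568 + (-789388019 + 68366*√1970) = -789400587 + 68366*√1970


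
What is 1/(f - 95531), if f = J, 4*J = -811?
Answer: -4/382935 ≈ -1.0446e-5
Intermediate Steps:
J = -811/4 (J = (1/4)*(-811) = -811/4 ≈ -202.75)
f = -811/4 ≈ -202.75
1/(f - 95531) = 1/(-811/4 - 95531) = 1/(-382935/4) = -4/382935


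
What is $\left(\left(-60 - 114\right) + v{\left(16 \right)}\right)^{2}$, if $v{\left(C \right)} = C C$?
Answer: $6724$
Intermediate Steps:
$v{\left(C \right)} = C^{2}$
$\left(\left(-60 - 114\right) + v{\left(16 \right)}\right)^{2} = \left(\left(-60 - 114\right) + 16^{2}\right)^{2} = \left(\left(-60 - 114\right) + 256\right)^{2} = \left(-174 + 256\right)^{2} = 82^{2} = 6724$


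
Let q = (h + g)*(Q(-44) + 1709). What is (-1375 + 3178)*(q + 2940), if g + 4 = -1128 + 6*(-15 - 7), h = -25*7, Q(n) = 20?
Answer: -4480619073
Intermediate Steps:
h = -175
g = -1264 (g = -4 + (-1128 + 6*(-15 - 7)) = -4 + (-1128 + 6*(-22)) = -4 + (-1128 - 132) = -4 - 1260 = -1264)
q = -2488031 (q = (-175 - 1264)*(20 + 1709) = -1439*1729 = -2488031)
(-1375 + 3178)*(q + 2940) = (-1375 + 3178)*(-2488031 + 2940) = 1803*(-2485091) = -4480619073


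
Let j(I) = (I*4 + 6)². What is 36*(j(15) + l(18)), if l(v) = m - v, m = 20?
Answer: 156888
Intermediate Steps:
l(v) = 20 - v
j(I) = (6 + 4*I)² (j(I) = (4*I + 6)² = (6 + 4*I)²)
36*(j(15) + l(18)) = 36*(4*(3 + 2*15)² + (20 - 1*18)) = 36*(4*(3 + 30)² + (20 - 18)) = 36*(4*33² + 2) = 36*(4*1089 + 2) = 36*(4356 + 2) = 36*4358 = 156888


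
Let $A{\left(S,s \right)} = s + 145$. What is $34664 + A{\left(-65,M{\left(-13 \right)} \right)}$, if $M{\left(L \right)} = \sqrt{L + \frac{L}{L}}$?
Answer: $34809 + 2 i \sqrt{3} \approx 34809.0 + 3.4641 i$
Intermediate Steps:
$M{\left(L \right)} = \sqrt{1 + L}$ ($M{\left(L \right)} = \sqrt{L + 1} = \sqrt{1 + L}$)
$A{\left(S,s \right)} = 145 + s$
$34664 + A{\left(-65,M{\left(-13 \right)} \right)} = 34664 + \left(145 + \sqrt{1 - 13}\right) = 34664 + \left(145 + \sqrt{-12}\right) = 34664 + \left(145 + 2 i \sqrt{3}\right) = 34809 + 2 i \sqrt{3}$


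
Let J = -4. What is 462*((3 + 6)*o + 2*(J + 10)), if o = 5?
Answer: 26334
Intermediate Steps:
462*((3 + 6)*o + 2*(J + 10)) = 462*((3 + 6)*5 + 2*(-4 + 10)) = 462*(9*5 + 2*6) = 462*(45 + 12) = 462*57 = 26334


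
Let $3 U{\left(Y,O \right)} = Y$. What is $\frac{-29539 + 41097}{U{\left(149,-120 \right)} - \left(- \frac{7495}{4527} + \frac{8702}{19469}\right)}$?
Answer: $\frac{509338885977}{2241977815} \approx 227.18$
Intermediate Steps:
$U{\left(Y,O \right)} = \frac{Y}{3}$
$\frac{-29539 + 41097}{U{\left(149,-120 \right)} - \left(- \frac{7495}{4527} + \frac{8702}{19469}\right)} = \frac{-29539 + 41097}{\frac{1}{3} \cdot 149 - \left(- \frac{7495}{4527} + \frac{8702}{19469}\right)} = \frac{11558}{\frac{149}{3} - - \frac{106526201}{88136163}} = \frac{11558}{\frac{149}{3} + \left(- \frac{8702}{19469} + \frac{7495}{4527}\right)} = \frac{11558}{\frac{149}{3} + \frac{106526201}{88136163}} = \frac{11558}{\frac{4483955630}{88136163}} = 11558 \cdot \frac{88136163}{4483955630} = \frac{509338885977}{2241977815}$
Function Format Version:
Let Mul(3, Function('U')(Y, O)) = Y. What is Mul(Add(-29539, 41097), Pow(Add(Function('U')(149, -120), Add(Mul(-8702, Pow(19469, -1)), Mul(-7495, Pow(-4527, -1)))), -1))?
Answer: Rational(509338885977, 2241977815) ≈ 227.18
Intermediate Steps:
Function('U')(Y, O) = Mul(Rational(1, 3), Y)
Mul(Add(-29539, 41097), Pow(Add(Function('U')(149, -120), Add(Mul(-8702, Pow(19469, -1)), Mul(-7495, Pow(-4527, -1)))), -1)) = Mul(Add(-29539, 41097), Pow(Add(Mul(Rational(1, 3), 149), Add(Mul(-8702, Pow(19469, -1)), Mul(-7495, Pow(-4527, -1)))), -1)) = Mul(11558, Pow(Add(Rational(149, 3), Add(Mul(-8702, Rational(1, 19469)), Mul(-7495, Rational(-1, 4527)))), -1)) = Mul(11558, Pow(Add(Rational(149, 3), Add(Rational(-8702, 19469), Rational(7495, 4527))), -1)) = Mul(11558, Pow(Add(Rational(149, 3), Rational(106526201, 88136163)), -1)) = Mul(11558, Pow(Rational(4483955630, 88136163), -1)) = Mul(11558, Rational(88136163, 4483955630)) = Rational(509338885977, 2241977815)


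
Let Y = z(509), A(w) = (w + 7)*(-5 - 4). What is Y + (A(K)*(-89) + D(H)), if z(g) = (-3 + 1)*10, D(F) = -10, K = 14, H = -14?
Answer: 16791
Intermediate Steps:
A(w) = -63 - 9*w (A(w) = (7 + w)*(-9) = -63 - 9*w)
z(g) = -20 (z(g) = -2*10 = -20)
Y = -20
Y + (A(K)*(-89) + D(H)) = -20 + ((-63 - 9*14)*(-89) - 10) = -20 + ((-63 - 126)*(-89) - 10) = -20 + (-189*(-89) - 10) = -20 + (16821 - 10) = -20 + 16811 = 16791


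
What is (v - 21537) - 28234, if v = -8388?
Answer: -58159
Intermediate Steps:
(v - 21537) - 28234 = (-8388 - 21537) - 28234 = -29925 - 28234 = -58159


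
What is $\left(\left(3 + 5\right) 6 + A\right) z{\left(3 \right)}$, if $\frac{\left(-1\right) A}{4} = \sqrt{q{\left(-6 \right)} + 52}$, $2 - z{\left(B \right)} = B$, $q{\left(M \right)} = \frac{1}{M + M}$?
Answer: $-48 + \frac{2 \sqrt{1869}}{3} \approx -19.179$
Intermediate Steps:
$q{\left(M \right)} = \frac{1}{2 M}$
$z{\left(B \right)} = 2 - B$
$A = - \frac{2 \sqrt{1869}}{3}$ ($A = - 4 \sqrt{\frac{1}{2 \left(-6\right)} + 52} = - 4 \sqrt{\frac{1}{2} \left(- \frac{1}{6}\right) + 52} = - 4 \sqrt{- \frac{1}{12} + 52} = - 4 \sqrt{\frac{623}{12}} = - 4 \frac{\sqrt{1869}}{6} = - \frac{2 \sqrt{1869}}{3} \approx -28.821$)
$\left(\left(3 + 5\right) 6 + A\right) z{\left(3 \right)} = \left(\left(3 + 5\right) 6 - \frac{2 \sqrt{1869}}{3}\right) \left(2 - 3\right) = \left(8 \cdot 6 - \frac{2 \sqrt{1869}}{3}\right) \left(2 - 3\right) = \left(48 - \frac{2 \sqrt{1869}}{3}\right) \left(-1\right) = -48 + \frac{2 \sqrt{1869}}{3}$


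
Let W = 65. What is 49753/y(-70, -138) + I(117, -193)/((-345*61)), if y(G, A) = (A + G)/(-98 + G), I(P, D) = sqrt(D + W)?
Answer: 1044813/26 - 8*I*sqrt(2)/21045 ≈ 40185.0 - 0.0005376*I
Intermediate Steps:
I(P, D) = sqrt(65 + D) (I(P, D) = sqrt(D + 65) = sqrt(65 + D))
y(G, A) = (A + G)/(-98 + G)
49753/y(-70, -138) + I(117, -193)/((-345*61)) = 49753/(((-138 - 70)/(-98 - 70))) + sqrt(65 - 193)/((-345*61)) = 49753/((-208/(-168))) + sqrt(-128)/(-21045) = 49753/((-1/168*(-208))) + (8*I*sqrt(2))*(-1/21045) = 49753/(26/21) - 8*I*sqrt(2)/21045 = 49753*(21/26) - 8*I*sqrt(2)/21045 = 1044813/26 - 8*I*sqrt(2)/21045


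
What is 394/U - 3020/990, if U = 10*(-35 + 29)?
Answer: -9521/990 ≈ -9.6172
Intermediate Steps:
U = -60 (U = 10*(-6) = -60)
394/U - 3020/990 = 394/(-60) - 3020/990 = 394*(-1/60) - 3020*1/990 = -197/30 - 302/99 = -9521/990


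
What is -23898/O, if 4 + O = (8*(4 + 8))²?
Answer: -1707/658 ≈ -2.5942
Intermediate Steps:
O = 9212 (O = -4 + (8*(4 + 8))² = -4 + (8*12)² = -4 + 96² = -4 + 9216 = 9212)
-23898/O = -23898/9212 = -23898*1/9212 = -1707/658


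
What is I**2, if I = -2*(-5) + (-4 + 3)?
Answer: 81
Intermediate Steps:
I = 9 (I = 10 - 1 = 9)
I**2 = 9**2 = 81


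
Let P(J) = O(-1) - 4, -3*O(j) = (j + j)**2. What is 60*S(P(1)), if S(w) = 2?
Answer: 120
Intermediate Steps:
O(j) = -4*j**2/3 (O(j) = -(j + j)**2/3 = -4*j**2/3)
P(J) = -16/3 (P(J) = -4/3*(-1)**2 - 4 = -4/3*1 - 4 = -4/3 - 4 = -16/3)
60*S(P(1)) = 60*2 = 120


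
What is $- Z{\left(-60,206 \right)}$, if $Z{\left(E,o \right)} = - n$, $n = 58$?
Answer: $58$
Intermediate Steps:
$Z{\left(E,o \right)} = -58$ ($Z{\left(E,o \right)} = \left(-1\right) 58 = -58$)
$- Z{\left(-60,206 \right)} = \left(-1\right) \left(-58\right) = 58$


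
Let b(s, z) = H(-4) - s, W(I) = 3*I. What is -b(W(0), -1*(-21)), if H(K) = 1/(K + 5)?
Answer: -1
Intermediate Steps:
H(K) = 1/(5 + K)
b(s, z) = 1 - s (b(s, z) = 1/(5 - 4) - s = 1/1 - s = 1 - s)
-b(W(0), -1*(-21)) = -(1 - 3*0) = -(1 - 1*0) = -(1 + 0) = -1*1 = -1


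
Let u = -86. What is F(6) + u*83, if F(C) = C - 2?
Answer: -7134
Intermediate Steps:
F(C) = -2 + C
F(6) + u*83 = (-2 + 6) - 86*83 = 4 - 7138 = -7134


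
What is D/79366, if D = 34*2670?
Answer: 45390/39683 ≈ 1.1438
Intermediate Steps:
D = 90780
D/79366 = 90780/79366 = 90780*(1/79366) = 45390/39683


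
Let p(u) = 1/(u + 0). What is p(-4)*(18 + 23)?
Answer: -41/4 ≈ -10.250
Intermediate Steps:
p(u) = 1/u
p(-4)*(18 + 23) = (18 + 23)/(-4) = -1/4*41 = -41/4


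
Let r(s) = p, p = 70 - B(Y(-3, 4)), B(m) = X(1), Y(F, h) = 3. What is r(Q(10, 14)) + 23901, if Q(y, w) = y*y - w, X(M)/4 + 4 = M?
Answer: 23983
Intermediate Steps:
X(M) = -16 + 4*M
Q(y, w) = y**2 - w
B(m) = -12 (B(m) = -16 + 4*1 = -16 + 4 = -12)
p = 82 (p = 70 - 1*(-12) = 70 + 12 = 82)
r(s) = 82
r(Q(10, 14)) + 23901 = 82 + 23901 = 23983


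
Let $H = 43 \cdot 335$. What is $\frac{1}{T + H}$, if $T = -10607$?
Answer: $\frac{1}{3798} \approx 0.0002633$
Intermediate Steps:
$H = 14405$
$\frac{1}{T + H} = \frac{1}{-10607 + 14405} = \frac{1}{3798}$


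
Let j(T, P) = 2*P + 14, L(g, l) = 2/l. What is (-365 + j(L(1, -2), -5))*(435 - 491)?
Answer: 20216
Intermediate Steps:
j(T, P) = 14 + 2*P
(-365 + j(L(1, -2), -5))*(435 - 491) = (-365 + (14 + 2*(-5)))*(435 - 491) = (-365 + (14 - 10))*(-56) = (-365 + 4)*(-56) = -361*(-56) = 20216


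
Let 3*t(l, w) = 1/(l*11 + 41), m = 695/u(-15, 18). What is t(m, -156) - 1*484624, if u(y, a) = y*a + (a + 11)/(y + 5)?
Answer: -51523767079/106317 ≈ -4.8462e+5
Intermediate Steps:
u(y, a) = a*y + (11 + a)/(5 + y)
m = -6950/2729 (m = 695/(((11 + 18 + 18*(-15)² + 5*18*(-15))/(5 - 15))) = 695/(((11 + 18 + 18*225 - 1350)/(-10))) = 695/((-(11 + 18 + 4050 - 1350)/10)) = 695/((-⅒*2729)) = 695/(-2729/10) = 695*(-10/2729) = -6950/2729 ≈ -2.5467)
t(l, w) = 1/(3*(41 + 11*l)) (t(l, w) = 1/(3*(l*11 + 41)) = 1/(3*(11*l + 41)) = 1/(3*(41 + 11*l)))
t(m, -156) - 1*484624 = 1/(3*(41 + 11*(-6950/2729))) - 1*484624 = 1/(3*(41 - 76450/2729)) - 484624 = 1/(3*(35439/2729)) - 484624 = (⅓)*(2729/35439) - 484624 = 2729/106317 - 484624 = -51523767079/106317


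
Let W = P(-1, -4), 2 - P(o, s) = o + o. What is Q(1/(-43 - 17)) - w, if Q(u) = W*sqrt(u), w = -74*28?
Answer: 2072 + 2*I*sqrt(15)/15 ≈ 2072.0 + 0.5164*I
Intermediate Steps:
w = -2072
P(o, s) = 2 - 2*o (P(o, s) = 2 - (o + o) = 2 - 2*o)
W = 4 (W = 2 - 2*(-1) = 2 + 2 = 4)
Q(u) = 4*sqrt(u)
Q(1/(-43 - 17)) - w = 4*sqrt(1/(-43 - 17)) - 1*(-2072) = 4*sqrt(1/(-60)) + 2072 = 4*sqrt(-1/60) + 2072 = 4*(I*sqrt(15)/30) + 2072 = 2*I*sqrt(15)/15 + 2072 = 2072 + 2*I*sqrt(15)/15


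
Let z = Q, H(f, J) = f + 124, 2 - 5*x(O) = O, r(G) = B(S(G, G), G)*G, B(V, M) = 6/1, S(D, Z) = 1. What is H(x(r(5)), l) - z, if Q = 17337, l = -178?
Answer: -86093/5 ≈ -17219.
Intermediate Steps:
B(V, M) = 6 (B(V, M) = 6*1 = 6)
r(G) = 6*G
x(O) = ⅖ - O/5
H(f, J) = 124 + f
z = 17337
H(x(r(5)), l) - z = (124 + (⅖ - 6*5/5)) - 1*17337 = (124 + (⅖ - ⅕*30)) - 17337 = (124 + (⅖ - 6)) - 17337 = (124 - 28/5) - 17337 = 592/5 - 17337 = -86093/5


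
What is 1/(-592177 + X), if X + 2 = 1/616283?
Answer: -616283/364949850656 ≈ -1.6887e-6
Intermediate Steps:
X = -1232565/616283 (X = -2 + 1/616283 = -1232565/616283 ≈ -2.0000)
1/(-592177 + X) = 1/(-592177 - 1232565/616283) = 1/(-364949850656/616283) = -616283/364949850656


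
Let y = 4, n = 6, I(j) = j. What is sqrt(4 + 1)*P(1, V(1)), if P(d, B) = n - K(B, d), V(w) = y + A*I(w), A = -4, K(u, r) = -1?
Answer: 7*sqrt(5) ≈ 15.652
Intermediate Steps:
V(w) = 4 - 4*w
P(d, B) = 7 (P(d, B) = 6 - 1*(-1) = 6 + 1 = 7)
sqrt(4 + 1)*P(1, V(1)) = sqrt(4 + 1)*7 = sqrt(5)*7 = 7*sqrt(5)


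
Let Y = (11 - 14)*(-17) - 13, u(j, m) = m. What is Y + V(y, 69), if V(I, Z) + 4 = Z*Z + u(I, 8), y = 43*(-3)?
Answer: 4803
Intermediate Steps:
y = -129
V(I, Z) = 4 + Z² (V(I, Z) = -4 + (Z*Z + 8) = -4 + (Z² + 8) = -4 + (8 + Z²) = 4 + Z²)
Y = 38 (Y = -3*(-17) - 13 = 51 - 13 = 38)
Y + V(y, 69) = 38 + (4 + 69²) = 38 + (4 + 4761) = 38 + 4765 = 4803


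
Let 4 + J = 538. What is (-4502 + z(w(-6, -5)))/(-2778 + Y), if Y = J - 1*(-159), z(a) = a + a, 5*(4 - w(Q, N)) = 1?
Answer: 22472/10425 ≈ 2.1556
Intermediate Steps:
J = 534 (J = -4 + 538 = 534)
w(Q, N) = 19/5 (w(Q, N) = 4 - ⅕*1 = 4 - ⅕ = 19/5)
z(a) = 2*a
Y = 693 (Y = 534 - 1*(-159) = 534 + 159 = 693)
(-4502 + z(w(-6, -5)))/(-2778 + Y) = (-4502 + 2*(19/5))/(-2778 + 693) = (-4502 + 38/5)/(-2085) = -22472/5*(-1/2085) = 22472/10425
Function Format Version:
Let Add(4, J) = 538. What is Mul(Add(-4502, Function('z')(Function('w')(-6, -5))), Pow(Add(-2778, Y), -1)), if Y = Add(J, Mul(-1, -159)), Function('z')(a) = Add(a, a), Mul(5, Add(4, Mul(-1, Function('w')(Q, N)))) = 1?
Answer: Rational(22472, 10425) ≈ 2.1556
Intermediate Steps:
J = 534 (J = Add(-4, 538) = 534)
Function('w')(Q, N) = Rational(19, 5) (Function('w')(Q, N) = Add(4, Mul(Rational(-1, 5), 1)) = Add(4, Rational(-1, 5)) = Rational(19, 5))
Function('z')(a) = Mul(2, a)
Y = 693 (Y = Add(534, Mul(-1, -159)) = Add(534, 159) = 693)
Mul(Add(-4502, Function('z')(Function('w')(-6, -5))), Pow(Add(-2778, Y), -1)) = Mul(Add(-4502, Mul(2, Rational(19, 5))), Pow(Add(-2778, 693), -1)) = Mul(Add(-4502, Rational(38, 5)), Pow(-2085, -1)) = Mul(Rational(-22472, 5), Rational(-1, 2085)) = Rational(22472, 10425)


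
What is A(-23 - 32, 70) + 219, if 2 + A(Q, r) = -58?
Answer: 159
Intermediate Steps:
A(Q, r) = -60 (A(Q, r) = -2 - 58 = -60)
A(-23 - 32, 70) + 219 = -60 + 219 = 159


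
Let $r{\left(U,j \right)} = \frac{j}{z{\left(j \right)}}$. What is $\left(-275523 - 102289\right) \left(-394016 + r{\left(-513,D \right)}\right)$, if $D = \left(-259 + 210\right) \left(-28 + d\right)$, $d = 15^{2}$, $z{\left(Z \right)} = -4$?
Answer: $147952218183$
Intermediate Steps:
$d = 225$
$D = -9653$ ($D = \left(-259 + 210\right) \left(-28 + 225\right) = \left(-49\right) 197 = -9653$)
$r{\left(U,j \right)} = - \frac{j}{4}$ ($r{\left(U,j \right)} = \frac{j}{-4} = j \left(- \frac{1}{4}\right) = - \frac{j}{4}$)
$\left(-275523 - 102289\right) \left(-394016 + r{\left(-513,D \right)}\right) = \left(-275523 - 102289\right) \left(-394016 - - \frac{9653}{4}\right) = - 377812 \left(-394016 + \frac{9653}{4}\right) = \left(-377812\right) \left(- \frac{1566411}{4}\right) = 147952218183$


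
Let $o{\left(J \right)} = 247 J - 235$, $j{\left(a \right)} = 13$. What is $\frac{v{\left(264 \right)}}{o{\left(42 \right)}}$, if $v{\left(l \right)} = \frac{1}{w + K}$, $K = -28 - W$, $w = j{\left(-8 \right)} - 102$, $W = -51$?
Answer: $- \frac{1}{669174} \approx -1.4944 \cdot 10^{-6}$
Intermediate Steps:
$w = -89$ ($w = 13 - 102 = -89$)
$o{\left(J \right)} = -235 + 247 J$
$K = 23$ ($K = -28 - -51 = -28 + 51 = 23$)
$v{\left(l \right)} = - \frac{1}{66}$ ($v{\left(l \right)} = \frac{1}{-89 + 23} = \frac{1}{-66} = - \frac{1}{66}$)
$\frac{v{\left(264 \right)}}{o{\left(42 \right)}} = - \frac{1}{66 \left(-235 + 247 \cdot 42\right)} = - \frac{1}{66 \left(-235 + 10374\right)} = - \frac{1}{66 \cdot 10139} = \left(- \frac{1}{66}\right) \frac{1}{10139} = - \frac{1}{669174}$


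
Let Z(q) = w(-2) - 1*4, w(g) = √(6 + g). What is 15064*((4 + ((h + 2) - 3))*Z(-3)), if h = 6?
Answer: -271152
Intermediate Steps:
Z(q) = -2 (Z(q) = √(6 - 2) - 1*4 = √4 - 4 = 2 - 4 = -2)
15064*((4 + ((h + 2) - 3))*Z(-3)) = 15064*((4 + ((6 + 2) - 3))*(-2)) = 15064*((4 + (8 - 3))*(-2)) = 15064*((4 + 5)*(-2)) = 15064*(9*(-2)) = 15064*(-18) = -271152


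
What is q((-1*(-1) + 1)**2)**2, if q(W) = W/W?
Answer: 1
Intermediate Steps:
q(W) = 1
q((-1*(-1) + 1)**2)**2 = 1**2 = 1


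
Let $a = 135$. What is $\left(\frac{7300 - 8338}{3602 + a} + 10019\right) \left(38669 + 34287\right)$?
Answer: $\frac{2731470086540}{3737} \approx 7.3093 \cdot 10^{8}$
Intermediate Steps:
$\left(\frac{7300 - 8338}{3602 + a} + 10019\right) \left(38669 + 34287\right) = \left(\frac{7300 - 8338}{3602 + 135} + 10019\right) \left(38669 + 34287\right) = \left(- \frac{1038}{3737} + 10019\right) 72956 = \frac{37439965}{3737} \cdot 72956 = \frac{2731470086540}{3737}$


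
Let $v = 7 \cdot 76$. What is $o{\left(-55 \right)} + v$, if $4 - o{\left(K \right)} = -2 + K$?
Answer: $593$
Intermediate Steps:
$o{\left(K \right)} = 6 - K$ ($o{\left(K \right)} = 4 - \left(-2 + K\right) = 6 - K$)
$v = 532$
$o{\left(-55 \right)} + v = \left(6 - -55\right) + 532 = \left(6 + 55\right) + 532 = 61 + 532 = 593$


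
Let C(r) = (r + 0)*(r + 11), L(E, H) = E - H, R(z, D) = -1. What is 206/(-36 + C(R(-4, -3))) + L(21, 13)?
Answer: 81/23 ≈ 3.5217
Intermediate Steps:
C(r) = r*(11 + r)
206/(-36 + C(R(-4, -3))) + L(21, 13) = 206/(-36 - (11 - 1)) + (21 - 1*13) = 206/(-36 - 1*10) + (21 - 13) = 206/(-36 - 10) + 8 = 206/(-46) + 8 = 206*(-1/46) + 8 = -103/23 + 8 = 81/23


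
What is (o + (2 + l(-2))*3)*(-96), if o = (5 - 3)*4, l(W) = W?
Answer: -768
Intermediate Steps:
o = 8 (o = 2*4 = 8)
(o + (2 + l(-2))*3)*(-96) = (8 + (2 - 2)*3)*(-96) = (8 + 0*3)*(-96) = (8 + 0)*(-96) = 8*(-96) = -768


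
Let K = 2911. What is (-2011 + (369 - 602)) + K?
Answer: 667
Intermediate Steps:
(-2011 + (369 - 602)) + K = (-2011 + (369 - 602)) + 2911 = (-2011 - 233) + 2911 = -2244 + 2911 = 667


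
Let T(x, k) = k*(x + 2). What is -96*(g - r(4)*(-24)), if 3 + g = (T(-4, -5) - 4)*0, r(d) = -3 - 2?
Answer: 11808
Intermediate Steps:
T(x, k) = k*(2 + x)
r(d) = -5
g = -3 (g = -3 + (-5*(2 - 4) - 4)*0 = -3 + (-5*(-2) - 4)*0 = -3 + (10 - 4)*0 = -3 + 6*0 = -3 + 0 = -3)
-96*(g - r(4)*(-24)) = -96*(-3 - (-5)*(-24)) = -96*(-3 - 1*120) = -96*(-3 - 120) = -96*(-123) = 11808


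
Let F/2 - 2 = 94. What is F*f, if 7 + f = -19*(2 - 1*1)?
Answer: -4992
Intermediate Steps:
F = 192 (F = 4 + 2*94 = 4 + 188 = 192)
f = -26 (f = -7 - 19*(2 - 1*1) = -7 - 19*(2 - 1) = -7 - 19*1 = -7 - 19 = -26)
F*f = 192*(-26) = -4992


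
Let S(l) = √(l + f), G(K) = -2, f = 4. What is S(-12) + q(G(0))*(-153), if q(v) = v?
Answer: 306 + 2*I*√2 ≈ 306.0 + 2.8284*I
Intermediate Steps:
S(l) = √(4 + l) (S(l) = √(l + 4) = √(4 + l))
S(-12) + q(G(0))*(-153) = √(4 - 12) - 2*(-153) = √(-8) + 306 = 2*I*√2 + 306 = 306 + 2*I*√2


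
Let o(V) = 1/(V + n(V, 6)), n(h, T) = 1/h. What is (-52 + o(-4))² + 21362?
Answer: 6962162/289 ≈ 24091.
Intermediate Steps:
n(h, T) = 1/h
o(V) = 1/(V + 1/V)
(-52 + o(-4))² + 21362 = (-52 - 4/(1 + (-4)²))² + 21362 = (-52 - 4/(1 + 16))² + 21362 = (-52 - 4/17)² + 21362 = (-888/17)² + 21362 = 788544/289 + 21362 = 6962162/289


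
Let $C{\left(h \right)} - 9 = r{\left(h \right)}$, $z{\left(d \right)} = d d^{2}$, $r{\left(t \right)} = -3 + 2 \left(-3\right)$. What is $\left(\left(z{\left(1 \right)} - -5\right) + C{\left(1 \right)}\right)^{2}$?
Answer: $36$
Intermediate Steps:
$r{\left(t \right)} = -9$ ($r{\left(t \right)} = -3 - 6 = -9$)
$z{\left(d \right)} = d^{3}$
$C{\left(h \right)} = 0$ ($C{\left(h \right)} = 9 - 9 = 0$)
$\left(\left(z{\left(1 \right)} - -5\right) + C{\left(1 \right)}\right)^{2} = \left(\left(1^{3} - -5\right) + 0\right)^{2} = \left(\left(1 + 5\right) + 0\right)^{2} = \left(6 + 0\right)^{2} = 6^{2} = 36$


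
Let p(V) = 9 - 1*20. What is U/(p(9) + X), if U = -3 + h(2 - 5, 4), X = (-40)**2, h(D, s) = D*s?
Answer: -15/1589 ≈ -0.0094399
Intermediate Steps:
p(V) = -11 (p(V) = 9 - 20 = -11)
X = 1600
U = -15 (U = -3 + (2 - 5)*4 = -3 - 3*4 = -3 - 12 = -15)
U/(p(9) + X) = -15/(-11 + 1600) = -15/1589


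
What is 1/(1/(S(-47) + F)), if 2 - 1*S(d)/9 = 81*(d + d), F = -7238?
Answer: 61306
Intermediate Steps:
S(d) = 18 - 1458*d (S(d) = 18 - 729*(d + d) = 18 - 729*2*d = 18 - 1458*d)
1/(1/(S(-47) + F)) = 1/(1/((18 - 1458*(-47)) - 7238)) = 1/(1/((18 + 68526) - 7238)) = 1/(1/(68544 - 7238)) = 1/(1/61306) = 61306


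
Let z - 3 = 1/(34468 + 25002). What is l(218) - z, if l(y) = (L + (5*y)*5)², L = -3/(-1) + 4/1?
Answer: 1770947971619/59470 ≈ 2.9779e+7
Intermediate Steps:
L = 7 (L = -3*(-1) + 4*1 = 3 + 4 = 7)
z = 178411/59470 (z = 3 + 1/(34468 + 25002) = 3 + 1/59470 = 178411/59470 ≈ 3.0000)
l(y) = (7 + 25*y)² (l(y) = (7 + (5*y)*5)² = (7 + 25*y)²)
l(218) - z = (7 + 25*218)² - 1*178411/59470 = (7 + 5450)² - 178411/59470 = 5457² - 178411/59470 = 29778849 - 178411/59470 = 1770947971619/59470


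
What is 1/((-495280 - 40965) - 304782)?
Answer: -1/841027 ≈ -1.1890e-6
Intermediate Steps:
1/((-495280 - 40965) - 304782) = 1/(-536245 - 304782) = 1/(-841027) = -1/841027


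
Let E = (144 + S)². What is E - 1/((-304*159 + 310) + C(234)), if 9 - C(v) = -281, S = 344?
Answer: 11368041985/47736 ≈ 2.3814e+5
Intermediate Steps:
C(v) = 290 (C(v) = 9 - 1*(-281) = 9 + 281 = 290)
E = 238144 (E = (144 + 344)² = 488² = 238144)
E - 1/((-304*159 + 310) + C(234)) = 238144 - 1/((-304*159 + 310) + 290) = 238144 - 1/((-48336 + 310) + 290) = 238144 - 1/(-48026 + 290) = 238144 - 1/(-47736) = 238144 - 1*(-1/47736) = 238144 + 1/47736 = 11368041985/47736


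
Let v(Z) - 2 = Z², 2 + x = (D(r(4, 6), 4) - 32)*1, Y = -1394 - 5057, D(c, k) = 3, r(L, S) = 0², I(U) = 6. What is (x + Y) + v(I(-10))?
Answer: -6444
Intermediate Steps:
r(L, S) = 0
Y = -6451
x = -31 (x = -2 + (3 - 32)*1 = -2 - 29*1 = -2 - 29 = -31)
v(Z) = 2 + Z²
(x + Y) + v(I(-10)) = (-31 - 6451) + (2 + 6²) = -6482 + (2 + 36) = -6482 + 38 = -6444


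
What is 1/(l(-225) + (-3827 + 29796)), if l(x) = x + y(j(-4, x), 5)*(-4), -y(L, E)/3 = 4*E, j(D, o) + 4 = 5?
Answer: 1/25984 ≈ 3.8485e-5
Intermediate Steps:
j(D, o) = 1 (j(D, o) = -4 + 5 = 1)
y(L, E) = -12*E
l(x) = 240 + x (l(x) = x - 12*5*(-4) = x - 60*(-4) = x + 240 = 240 + x)
1/(l(-225) + (-3827 + 29796)) = 1/((240 - 225) + (-3827 + 29796)) = 1/(15 + 25969) = 1/25984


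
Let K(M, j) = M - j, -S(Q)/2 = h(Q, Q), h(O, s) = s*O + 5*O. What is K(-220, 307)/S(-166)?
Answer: 527/53452 ≈ 0.0098593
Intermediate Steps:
h(O, s) = 5*O + O*s (h(O, s) = O*s + 5*O = 5*O + O*s)
S(Q) = -2*Q*(5 + Q)
K(-220, 307)/S(-166) = (-220 - 1*307)/((-2*(-166)*(5 - 166))) = (-220 - 307)/((-2*(-166)*(-161))) = -527/(-53452) = -527*(-1/53452) = 527/53452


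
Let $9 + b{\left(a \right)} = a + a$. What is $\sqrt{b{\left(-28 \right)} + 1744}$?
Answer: $\sqrt{1679} \approx 40.976$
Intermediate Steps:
$b{\left(a \right)} = -9 + 2 a$ ($b{\left(a \right)} = -9 + \left(a + a\right) = -9 + 2 a$)
$\sqrt{b{\left(-28 \right)} + 1744} = \sqrt{\left(-9 + 2 \left(-28\right)\right) + 1744} = \sqrt{\left(-9 - 56\right) + 1744} = \sqrt{-65 + 1744} = \sqrt{1679}$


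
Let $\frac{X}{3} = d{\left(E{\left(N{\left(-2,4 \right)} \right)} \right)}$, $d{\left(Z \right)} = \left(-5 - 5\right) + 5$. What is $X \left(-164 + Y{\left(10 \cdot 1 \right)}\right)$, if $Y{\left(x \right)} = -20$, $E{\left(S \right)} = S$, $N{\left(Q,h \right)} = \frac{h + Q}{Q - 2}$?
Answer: $2760$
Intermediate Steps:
$N{\left(Q,h \right)} = \frac{Q + h}{-2 + Q}$
$d{\left(Z \right)} = -5$ ($d{\left(Z \right)} = -10 + 5 = -5$)
$X = -15$ ($X = 3 \left(-5\right) = -15$)
$X \left(-164 + Y{\left(10 \cdot 1 \right)}\right) = - 15 \left(-164 - 20\right) = \left(-15\right) \left(-184\right) = 2760$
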